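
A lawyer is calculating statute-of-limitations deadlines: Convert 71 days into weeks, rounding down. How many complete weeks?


Total days: 71
Days per week: 7
Division: 71 / 7 = 10 remainder 1
Complete weeks: 10
Remaining days: 1

10


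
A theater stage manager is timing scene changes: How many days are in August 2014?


Month: August
Year: 2014
August is a 31-day month
Total: 31 days

31


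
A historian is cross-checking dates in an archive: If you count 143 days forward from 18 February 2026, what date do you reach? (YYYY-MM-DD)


Start: 2026-02-18
Adding 143 days
Days remaining in February: 10
After February: 133 days still to add
March 2026: 31 days, 102 remaining
April 2026: 30 days, 72 remaining
May 2026: 31 days, 41 remaining
June 2026: 30 days, 11 remaining
Result: 2026-07-11

2026-07-11


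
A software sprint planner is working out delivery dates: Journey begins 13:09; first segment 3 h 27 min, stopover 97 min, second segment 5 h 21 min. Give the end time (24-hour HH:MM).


Depart: 13:09
Leg 1: +207 min -> 16:36
Layover: +97 min -> 18:13
Leg 2: +321 min -> 23:34
Total travel: 625 minutes = 10h 25m
Arrival: 23:34

23:34


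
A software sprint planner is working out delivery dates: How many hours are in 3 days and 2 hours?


Days: 3
Extra hours: 2
Hours per day: 24
Days to hours: 3 x 24 = 72
Total: 72 + 2 = 74

74


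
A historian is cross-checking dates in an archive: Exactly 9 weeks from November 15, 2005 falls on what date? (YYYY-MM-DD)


Start: 2005-11-15
Weeks to add: 9
Convert to days: 9 x 7 = 63 days
Add 63 days to 2005-11-15
Result: 2006-01-17

2006-01-17


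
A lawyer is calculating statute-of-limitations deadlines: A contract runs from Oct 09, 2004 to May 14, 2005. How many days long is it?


Start date: 2004-10-09
End date: 2005-05-14
Oct 2004: +23 days
Nov 2004: +30 days
Dec 2004: +31 days
... (5 more months)
Total: 217 days

217


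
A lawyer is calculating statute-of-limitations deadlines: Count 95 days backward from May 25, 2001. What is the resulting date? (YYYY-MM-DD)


Start: 2001-05-25
Subtracting 95 days
Days already passed in May: 25
After going back through May: 70 more days to subtract
April 2001: 30 days, 40 remaining
March 2001: 31 days, 9 remaining
February 2001 has 28 days, need 9
Result: 2001-02-19

2001-02-19


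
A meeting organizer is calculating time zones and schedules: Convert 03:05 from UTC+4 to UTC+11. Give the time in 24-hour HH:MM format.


Local time: 03:05 at UTC+4 (offset 4h)
Target zone: UTC+11 (offset 11h)
Difference: 11 - (4) = 7 hours
Calculation: 3 + (7) = 10
Result: 10:05

10:05


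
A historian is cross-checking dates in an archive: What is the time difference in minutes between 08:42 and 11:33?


Start time: 08:42 = 522 minutes from midnight
End time: 11:33 = 693 minutes from midnight
Difference: 693 - 522 = 171 minutes
That is 2 hours and 51 minutes

171


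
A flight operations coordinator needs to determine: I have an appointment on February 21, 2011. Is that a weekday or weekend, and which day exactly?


Date: 2011-02-21
January 1, 2011 is a Saturday
Day of year: 52
Offset from Jan 1: 51 days
51 mod 7 = 2
Result: Monday

Monday


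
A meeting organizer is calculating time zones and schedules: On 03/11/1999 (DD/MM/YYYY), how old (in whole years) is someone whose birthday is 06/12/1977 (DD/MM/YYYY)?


Birth: 1977-12-06
Reference: 1999-11-03
Year difference: 1999 - 1977 = 22
Has birthday (12-06) occurred by 11-03? No
Birthday not yet reached this year -> subtract 1
Age in full years: 21

21


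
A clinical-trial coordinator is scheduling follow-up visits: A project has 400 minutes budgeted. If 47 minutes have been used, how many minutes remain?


Total budget: 400 minutes
Time used: 47 minutes
Remaining: 400 - 47 = 353 minutes
Percent used: 11.8%
Percent remaining: 88.2%

353


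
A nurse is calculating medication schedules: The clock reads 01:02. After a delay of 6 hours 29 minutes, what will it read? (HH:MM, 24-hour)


Start time: 01:02
Adding: 6 hours 29 minutes
Minutes: 2 + 29 = 31
Hours: 1 + 6 + 0 = 7
Result: 07:31

07:31


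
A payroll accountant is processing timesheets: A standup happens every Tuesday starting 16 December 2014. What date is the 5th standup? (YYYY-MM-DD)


First occurrence: 2014-12-16 (occurrence 1)
Each occurrence is 7 days after the previous.
Occurrence 5 is 4 weeks after the first.
4 weeks = 28 days
2014-12-16 + 28 days = 2015-01-13

2015-01-13


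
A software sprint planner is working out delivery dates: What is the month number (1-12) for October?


Calendar month order:
9. September
10. October <--
11. November
October is month number 10

10


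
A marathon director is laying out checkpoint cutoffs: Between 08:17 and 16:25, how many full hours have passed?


Start: 08:17
End: 16:25
Hour difference: 16 - 8 = 8 hours
Minute difference: 25 - 17 = 8 minutes
Total minutes: 488
Complete hours: 488 / 60 = 8 (remainder 8)

8


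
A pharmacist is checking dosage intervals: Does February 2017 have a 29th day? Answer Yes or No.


Year: 2017
Divisible by 4? 2017 / 4 = 504.25 -> No
Not divisible by 4, so NOT a leap year

No


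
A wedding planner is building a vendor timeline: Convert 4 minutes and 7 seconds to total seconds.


Minutes: 4
Extra seconds: 7
Seconds per minute: 60
Minutes to seconds: 4 x 60 = 240
Total: 240 + 7 = 247

247


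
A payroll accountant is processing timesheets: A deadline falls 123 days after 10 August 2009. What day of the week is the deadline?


Start: 2009-08-10 (Monday)
Step 1 - find target date: add 123 days
  2009-08-10 + 123 days = 2009-12-11
Step 2 - day of week:
  123 mod 7 = 4
  Monday + 4 days -> Friday
Result: Friday (2009-12-11)

Friday


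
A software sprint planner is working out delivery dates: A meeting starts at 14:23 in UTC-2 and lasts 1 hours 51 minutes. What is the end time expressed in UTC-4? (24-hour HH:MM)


Start: 14:23 in UTC-2
Step 1 - add duration:
  minutes: 23 + 51 = 74 (carry 1h)
  hours: 14 + 1 + 1 = 16
  end in UTC-2: 16:14
Step 2 - convert UTC-2 -> UTC-4:
  offset difference: -4 - (-2) = -2 hours
  16 + (-2) = 14 -> mod 24 = 14
Result: 14:14 in UTC-4

14:14


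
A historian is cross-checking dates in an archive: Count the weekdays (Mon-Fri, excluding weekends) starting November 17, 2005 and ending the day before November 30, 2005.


Start: 2005-11-17 (Thursday)
End (exclusive): 2005-11-30 (Wednesday)
Total calendar days: 13
Full weeks: 13 // 7 = 1 -> 5 weekdays
Remaining 6 days starting on Thursday:
  Thu(w), Fri(w), Sat(-), Sun(-), Mon(w), Tue(w) -> 4 weekdays
Total business days: 5 + 4 = 9

9


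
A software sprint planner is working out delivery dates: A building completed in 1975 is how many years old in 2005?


Birth year: 1975
Current year: 2005
Age = current year - birth year
Age = 2005 - 1975 = 30

30


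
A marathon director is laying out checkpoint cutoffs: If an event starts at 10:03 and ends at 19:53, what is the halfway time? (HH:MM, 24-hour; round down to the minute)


Start time: 10:03 = 603 minutes from midnight
End time: 19:53 = 1193 minutes from midnight
Sum: 603 + 1193 = 1796
Midpoint: 1796 / 2 = 898 minutes
Convert: 898 / 60 = 14 hours, 58 minutes
Result: 14:58

14:58


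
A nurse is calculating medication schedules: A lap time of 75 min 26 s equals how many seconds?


Minutes: 75
Seconds: 26
Convert minutes to seconds: 75 x 60 = 4500
Add remaining seconds: 4500 + 26 = 4526

4526


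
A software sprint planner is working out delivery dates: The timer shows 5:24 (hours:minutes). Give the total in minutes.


Hours: 5
Minutes: 24
Convert hours to minutes: 5 x 60 = 300
Add remaining minutes: 300 + 24 = 324

324


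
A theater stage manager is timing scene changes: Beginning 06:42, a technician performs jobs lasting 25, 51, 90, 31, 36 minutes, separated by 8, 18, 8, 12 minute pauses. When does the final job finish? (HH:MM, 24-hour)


Start: 06:42 = 402 min from midnight
  after task 1 (25 min): 07:07
  after break (8 min): 07:15
  after task 2 (51 min): 08:06
  after break (18 min): 08:24
  after task 3 (90 min): 09:54
  after break (8 min): 10:02
  after task 4 (31 min): 10:33
  after break (12 min): 10:45
  after task 5 (36 min): 11:21
Total elapsed: 279 minutes
End time: 11:21

11:21


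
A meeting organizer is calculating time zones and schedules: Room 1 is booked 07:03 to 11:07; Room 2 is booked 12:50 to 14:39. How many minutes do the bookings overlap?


Interval A: [423, 667] minutes from midnight
Interval B: [770, 879] minutes from midnight
Overlap start = max(423, 770) = 770
Overlap end = min(667, 879) = 667
End <= start, so the intervals do not overlap: 0 minutes

0


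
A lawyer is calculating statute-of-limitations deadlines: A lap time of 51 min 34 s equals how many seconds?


Minutes: 51
Seconds: 34
Convert minutes to seconds: 51 x 60 = 3060
Add remaining seconds: 3060 + 34 = 3094

3094


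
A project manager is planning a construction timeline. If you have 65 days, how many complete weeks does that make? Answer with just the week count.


Total days: 65
Days per week: 7
Division: 65 / 7 = 9 remainder 2
Complete weeks: 9
Remaining days: 2

9


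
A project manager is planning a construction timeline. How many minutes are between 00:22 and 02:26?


Start time: 00:22 = 22 minutes from midnight
End time: 02:26 = 146 minutes from midnight
Difference: 146 - 22 = 124 minutes
That is 2 hours and 4 minutes

124


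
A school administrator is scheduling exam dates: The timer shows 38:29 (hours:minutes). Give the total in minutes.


Hours: 38
Minutes: 29
Convert hours to minutes: 38 x 60 = 2280
Add remaining minutes: 2280 + 29 = 2309

2309


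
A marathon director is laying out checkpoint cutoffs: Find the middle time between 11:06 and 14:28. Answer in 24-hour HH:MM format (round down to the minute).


Start time: 11:06 = 666 minutes from midnight
End time: 14:28 = 868 minutes from midnight
Sum: 666 + 868 = 1534
Midpoint: 1534 / 2 = 767 minutes
Convert: 767 / 60 = 12 hours, 47 minutes
Result: 12:47

12:47


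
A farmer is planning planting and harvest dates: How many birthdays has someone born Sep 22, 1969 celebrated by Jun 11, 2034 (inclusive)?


Birth: 1969-09-22
Reference: 2034-06-11
Year difference: 2034 - 1969 = 65
Has birthday (09-22) occurred by 06-11? No
Birthday not yet reached this year -> subtract 1
Age in full years: 64

64


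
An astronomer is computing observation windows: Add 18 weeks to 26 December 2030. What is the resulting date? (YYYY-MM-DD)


Start: 2030-12-26
Weeks to add: 18
Convert to days: 18 x 7 = 126 days
Add 126 days to 2030-12-26
Result: 2031-05-01

2031-05-01


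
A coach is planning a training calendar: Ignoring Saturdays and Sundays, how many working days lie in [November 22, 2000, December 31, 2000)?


Start: 2000-11-22 (Wednesday)
End (exclusive): 2000-12-31 (Sunday)
Total calendar days: 39
Full weeks: 39 // 7 = 5 -> 25 weekdays
Remaining 4 days starting on Wednesday:
  Wed(w), Thu(w), Fri(w), Sat(-) -> 3 weekdays
Total business days: 25 + 3 = 28

28


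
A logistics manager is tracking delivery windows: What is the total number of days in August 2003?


Month: August
Year: 2003
August is a 31-day month
Total: 31 days

31


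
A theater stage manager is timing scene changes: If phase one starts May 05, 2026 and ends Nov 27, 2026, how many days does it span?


Start date: 2026-05-05
End date: 2026-11-27
May 2026: +27 days
Jun 2026: +30 days
Jul 2026: +31 days
... (4 more months)
Total: 206 days

206


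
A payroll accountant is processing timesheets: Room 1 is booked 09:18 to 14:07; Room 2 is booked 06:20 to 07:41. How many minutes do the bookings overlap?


Interval A: [558, 847] minutes from midnight
Interval B: [380, 461] minutes from midnight
Overlap start = max(558, 380) = 558
Overlap end = min(847, 461) = 461
End <= start, so the intervals do not overlap: 0 minutes

0


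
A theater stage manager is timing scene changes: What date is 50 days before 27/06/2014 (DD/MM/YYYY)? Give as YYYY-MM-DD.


Start: 2014-06-27
Subtracting 50 days
Days already passed in June: 27
After going back through June: 23 more days to subtract
May 2014 has 31 days, need 23
Result: 2014-05-08

2014-05-08


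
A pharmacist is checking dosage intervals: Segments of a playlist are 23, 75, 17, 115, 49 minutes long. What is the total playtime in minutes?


Durations: 23, 75, 17, 115, 49
Running sum: 23
+ 75 = 98
+ 17 = 115
+ 115 = 230
+ 49 = 279
Total duration: 279 minutes
That is 4 hours and 39 minutes

279


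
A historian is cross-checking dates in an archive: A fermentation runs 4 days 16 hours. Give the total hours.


Days: 4
Extra hours: 16
Hours per day: 24
Days to hours: 4 x 24 = 96
Total: 96 + 16 = 112

112


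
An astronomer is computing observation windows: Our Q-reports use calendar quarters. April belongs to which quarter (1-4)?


Month: April (month 4)
Q1: January-March (months 1-3)
Q2: April-June (months 4-6)
Q3: July-September (months 7-9)
Q4: October-December (months 10-12)
Month 4 falls in Q2

2


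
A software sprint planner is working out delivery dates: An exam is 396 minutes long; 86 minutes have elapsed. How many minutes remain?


Total budget: 396 minutes
Time used: 86 minutes
Remaining: 396 - 86 = 310 minutes
Percent used: 21.7%
Percent remaining: 78.3%

310


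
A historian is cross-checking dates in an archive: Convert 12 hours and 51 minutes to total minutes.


Hours: 12
Extra minutes: 51
Minutes per hour: 60
Hours to minutes: 12 x 60 = 720
Total: 720 + 51 = 771

771


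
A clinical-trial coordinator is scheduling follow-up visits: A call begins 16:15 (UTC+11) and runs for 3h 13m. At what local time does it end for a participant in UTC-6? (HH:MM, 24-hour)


Start: 16:15 in UTC+11
Step 1 - add duration:
  minutes: 15 + 13 = 28
  hours: 16 + 3 + 0 = 19
  end in UTC+11: 19:28
Step 2 - convert UTC+11 -> UTC-6:
  offset difference: -6 - (11) = -17 hours
  19 + (-17) = 2 -> mod 24 = 2
Result: 02:28 in UTC-6

02:28


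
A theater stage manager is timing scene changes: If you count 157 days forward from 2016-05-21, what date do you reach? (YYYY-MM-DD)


Start: 2016-05-21
Adding 157 days
Days remaining in May: 10
After May: 147 days still to add
June 2016: 30 days, 117 remaining
July 2016: 31 days, 86 remaining
August 2016: 31 days, 55 remaining
September 2016: 30 days, 25 remaining
Result: 2016-10-25

2016-10-25


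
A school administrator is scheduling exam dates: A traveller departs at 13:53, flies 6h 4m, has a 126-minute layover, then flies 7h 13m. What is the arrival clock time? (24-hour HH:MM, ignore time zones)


Depart: 13:53
Leg 1: +364 min -> 19:57
Layover: +126 min -> 22:03
Leg 2: +433 min -> 05:16
Total travel: 923 minutes = 15h 23m
Arrival: 05:16

05:16


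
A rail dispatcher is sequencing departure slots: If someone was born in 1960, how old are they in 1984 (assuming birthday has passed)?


Birth year: 1960
Current year: 1984
Age = current year - birth year
Age = 1984 - 1960 = 24

24


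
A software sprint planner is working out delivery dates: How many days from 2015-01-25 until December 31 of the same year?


Start: January 25, 2015
End: December 31, 2015
Days left in January: 6
February: 28
March: 31
April: 30
May: 31
... plus remaining months
Sum of remaining months: 334
Total: 6 + 334 = 340

340


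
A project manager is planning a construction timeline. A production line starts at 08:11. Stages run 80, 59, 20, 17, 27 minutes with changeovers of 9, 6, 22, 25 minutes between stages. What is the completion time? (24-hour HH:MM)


Start: 08:11 = 491 min from midnight
  after task 1 (80 min): 09:31
  after break (9 min): 09:40
  after task 2 (59 min): 10:39
  after break (6 min): 10:45
  after task 3 (20 min): 11:05
  after break (22 min): 11:27
  after task 4 (17 min): 11:44
  after break (25 min): 12:09
  after task 5 (27 min): 12:36
Total elapsed: 265 minutes
End time: 12:36

12:36


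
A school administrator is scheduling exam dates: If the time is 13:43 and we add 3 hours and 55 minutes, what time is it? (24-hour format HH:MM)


Start time: 13:43
Adding: 3 hours 55 minutes
Minutes: 43 + 55 = 98
Minute overflow: 98 >= 60, so carry 1 hour, minutes = 38
Hours: 13 + 3 + 1 = 17
Result: 17:38

17:38


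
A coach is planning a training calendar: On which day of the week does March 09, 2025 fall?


Date: 2025-03-09
January 1, 2025 is a Wednesday
Day of year: 68
Offset from Jan 1: 67 days
67 mod 7 = 4
Result: Sunday

Sunday


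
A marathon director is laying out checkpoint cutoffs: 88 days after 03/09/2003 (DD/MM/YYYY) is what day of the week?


Start: 2003-09-03 (Wednesday)
Step 1 - find target date: add 88 days
  2003-09-03 + 88 days = 2003-11-30
Step 2 - day of week:
  88 mod 7 = 4
  Wednesday + 4 days -> Sunday
Result: Sunday (2003-11-30)

Sunday


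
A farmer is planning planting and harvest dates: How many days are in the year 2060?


Year: 2060
Check leap year rules:
Divisible by 4? Yes
Divisible by 100? No
2060 is a leap year
Days: 366

366


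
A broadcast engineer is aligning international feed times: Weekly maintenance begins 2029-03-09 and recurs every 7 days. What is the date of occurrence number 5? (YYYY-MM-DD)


First occurrence: 2029-03-09 (occurrence 1)
Each occurrence is 7 days after the previous.
Occurrence 5 is 4 weeks after the first.
4 weeks = 28 days
2029-03-09 + 28 days = 2029-04-06

2029-04-06


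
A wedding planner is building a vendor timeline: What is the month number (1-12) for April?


Calendar month order:
3. March
4. April <--
5. May
April is month number 4

4


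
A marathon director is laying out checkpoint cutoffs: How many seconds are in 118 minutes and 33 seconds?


Minutes: 118
Extra seconds: 33
Seconds per minute: 60
Minutes to seconds: 118 x 60 = 7080
Total: 7080 + 33 = 7113

7113


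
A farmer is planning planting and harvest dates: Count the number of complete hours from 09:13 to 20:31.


Start: 09:13
End: 20:31
Hour difference: 20 - 9 = 11 hours
Minute difference: 31 - 13 = 18 minutes
Total minutes: 678
Complete hours: 678 / 60 = 11 (remainder 18)

11


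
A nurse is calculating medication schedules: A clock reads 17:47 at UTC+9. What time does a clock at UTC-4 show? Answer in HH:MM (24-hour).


Local time: 17:47 at UTC+9 (offset 9h)
Target zone: UTC-4 (offset -4h)
Difference: -4 - (9) = -13 hours
Calculation: 17 + (-13) = 4
Result: 04:47

04:47


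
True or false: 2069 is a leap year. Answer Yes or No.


Year: 2069
Divisible by 4? 2069 / 4 = 517.25 -> No
Not divisible by 4, so NOT a leap year

No


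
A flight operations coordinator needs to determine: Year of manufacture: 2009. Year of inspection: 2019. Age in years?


Birth year: 2009
Current year: 2019
Age = current year - birth year
Age = 2019 - 2009 = 10

10


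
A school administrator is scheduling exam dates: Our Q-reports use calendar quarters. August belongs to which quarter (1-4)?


Month: August (month 8)
Q1: January-March (months 1-3)
Q2: April-June (months 4-6)
Q3: July-September (months 7-9)
Q4: October-December (months 10-12)
Month 8 falls in Q3

3


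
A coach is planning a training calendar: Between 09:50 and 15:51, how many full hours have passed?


Start: 09:50
End: 15:51
Hour difference: 15 - 9 = 6 hours
Minute difference: 51 - 50 = 1 minutes
Total minutes: 361
Complete hours: 361 / 60 = 6 (remainder 1)

6


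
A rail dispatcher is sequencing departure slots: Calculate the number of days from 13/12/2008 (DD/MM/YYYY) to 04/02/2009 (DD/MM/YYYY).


Start date: 2008-12-13
End date: 2009-02-04
Dec 2008: +19 days
Jan 2009: +31 days
Feb 2009: +3 days
Total: 53 days

53


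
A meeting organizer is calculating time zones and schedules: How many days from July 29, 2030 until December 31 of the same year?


Start: July 29, 2030
End: December 31, 2030
Days left in July: 2
August: 31
September: 30
October: 31
November: 30
... plus remaining months
Sum of remaining months: 153
Total: 2 + 153 = 155

155


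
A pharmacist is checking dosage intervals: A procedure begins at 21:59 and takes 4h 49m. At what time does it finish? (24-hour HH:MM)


Start time: 21:59
Adding: 4 hours 49 minutes
Minutes: 59 + 49 = 108
Minute overflow: 108 >= 60, so carry 1 hour, minutes = 48
Hours: 21 + 4 + 1 = 26
Hour wraparound: 26 mod 24 = 2
Result: 02:48

02:48


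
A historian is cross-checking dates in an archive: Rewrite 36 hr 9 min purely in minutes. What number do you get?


Hours: 36
Extra minutes: 9
Minutes per hour: 60
Hours to minutes: 36 x 60 = 2160
Total: 2160 + 9 = 2169

2169


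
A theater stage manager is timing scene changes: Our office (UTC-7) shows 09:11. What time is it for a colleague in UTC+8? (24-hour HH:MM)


Local time: 09:11 at UTC-7 (offset -7h)
Target zone: UTC+8 (offset 8h)
Difference: 8 - (-7) = 15 hours
Calculation: 9 + (15) = 24
Wraparound: (24) mod 24 = 0
Result: 00:11

00:11


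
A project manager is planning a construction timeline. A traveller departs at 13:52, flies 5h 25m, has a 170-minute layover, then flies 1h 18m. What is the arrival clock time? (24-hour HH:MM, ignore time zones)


Depart: 13:52
Leg 1: +325 min -> 19:17
Layover: +170 min -> 22:07
Leg 2: +78 min -> 23:25
Total travel: 573 minutes = 9h 33m
Arrival: 23:25

23:25


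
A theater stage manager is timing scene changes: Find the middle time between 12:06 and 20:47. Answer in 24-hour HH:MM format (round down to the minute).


Start time: 12:06 = 726 minutes from midnight
End time: 20:47 = 1247 minutes from midnight
Sum: 726 + 1247 = 1973
Midpoint: 1973 / 2 = 986 minutes
Convert: 986 / 60 = 16 hours, 26 minutes
Result: 16:26

16:26


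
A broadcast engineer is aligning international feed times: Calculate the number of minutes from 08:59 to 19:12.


Start time: 08:59 = 539 minutes from midnight
End time: 19:12 = 1152 minutes from midnight
Difference: 1152 - 539 = 613 minutes
That is 10 hours and 13 minutes

613


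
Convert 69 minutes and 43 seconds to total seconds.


Minutes: 69
Extra seconds: 43
Seconds per minute: 60
Minutes to seconds: 69 x 60 = 4140
Total: 4140 + 43 = 4183

4183


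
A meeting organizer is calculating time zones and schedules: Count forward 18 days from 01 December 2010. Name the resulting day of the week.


Start: 2010-12-01 (Wednesday)
Step 1 - find target date: add 18 days
  2010-12-01 + 18 days = 2010-12-19
Step 2 - day of week:
  18 mod 7 = 4
  Wednesday + 4 days -> Sunday
Result: Sunday (2010-12-19)

Sunday


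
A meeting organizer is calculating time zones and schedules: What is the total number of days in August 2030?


Month: August
Year: 2030
August is a 31-day month
Total: 31 days

31


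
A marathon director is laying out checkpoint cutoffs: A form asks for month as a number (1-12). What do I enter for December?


Calendar month order:
11. November
12. December <--
December is month number 12

12


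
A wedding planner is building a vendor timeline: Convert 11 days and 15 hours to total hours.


Days: 11
Extra hours: 15
Hours per day: 24
Days to hours: 11 x 24 = 264
Total: 264 + 15 = 279

279


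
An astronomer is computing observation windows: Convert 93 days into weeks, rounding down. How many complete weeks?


Total days: 93
Days per week: 7
Division: 93 / 7 = 13 remainder 2
Complete weeks: 13
Remaining days: 2

13


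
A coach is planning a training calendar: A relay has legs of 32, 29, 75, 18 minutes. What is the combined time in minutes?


Durations: 32, 29, 75, 18
Running sum: 32
+ 29 = 61
+ 75 = 136
+ 18 = 154
Total duration: 154 minutes
That is 2 hours and 34 minutes

154


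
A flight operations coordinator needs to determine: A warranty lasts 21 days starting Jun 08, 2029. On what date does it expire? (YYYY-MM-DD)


Start: 2029-06-08
Adding 21 days
Days remaining in June: 22
Result: 2029-06-29

2029-06-29


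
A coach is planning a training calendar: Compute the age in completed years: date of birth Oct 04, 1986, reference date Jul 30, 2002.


Birth: 1986-10-04
Reference: 2002-07-30
Year difference: 2002 - 1986 = 16
Has birthday (10-04) occurred by 07-30? No
Birthday not yet reached this year -> subtract 1
Age in full years: 15

15


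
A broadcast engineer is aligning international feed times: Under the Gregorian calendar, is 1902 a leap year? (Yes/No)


Year: 1902
Divisible by 4? 1902 / 4 = 475.5 -> No
Not divisible by 4, so NOT a leap year

No


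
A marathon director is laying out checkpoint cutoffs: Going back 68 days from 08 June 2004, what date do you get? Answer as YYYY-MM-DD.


Start: 2004-06-08
Subtracting 68 days
Days already passed in June: 8
After going back through June: 60 more days to subtract
May 2004: 31 days, 29 remaining
April 2004 has 30 days, need 29
Result: 2004-04-01

2004-04-01


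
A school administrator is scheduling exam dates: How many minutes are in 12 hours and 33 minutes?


Hours: 12
Minutes: 33
Convert hours to minutes: 12 x 60 = 720
Add remaining minutes: 720 + 33 = 753

753


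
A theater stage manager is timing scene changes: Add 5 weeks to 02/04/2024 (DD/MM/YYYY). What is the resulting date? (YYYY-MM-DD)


Start: 2024-04-02
Weeks to add: 5
Convert to days: 5 x 7 = 35 days
Add 35 days to 2024-04-02
Result: 2024-05-07

2024-05-07


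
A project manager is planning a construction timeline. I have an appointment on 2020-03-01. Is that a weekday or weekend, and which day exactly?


Date: 2020-03-01
January 1, 2020 is a Wednesday
Day of year: 61
Offset from Jan 1: 60 days
60 mod 7 = 4
Result: Sunday

Sunday


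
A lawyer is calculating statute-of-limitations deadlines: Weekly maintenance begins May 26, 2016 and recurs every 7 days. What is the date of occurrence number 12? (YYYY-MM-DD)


First occurrence: 2016-05-26 (occurrence 1)
Each occurrence is 7 days after the previous.
Occurrence 12 is 11 weeks after the first.
11 weeks = 77 days
2016-05-26 + 77 days = 2016-08-11

2016-08-11


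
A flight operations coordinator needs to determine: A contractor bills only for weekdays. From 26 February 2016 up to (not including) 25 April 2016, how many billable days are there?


Start: 2016-02-26 (Friday)
End (exclusive): 2016-04-25 (Monday)
Total calendar days: 59
Full weeks: 59 // 7 = 8 -> 40 weekdays
Remaining 3 days starting on Friday:
  Fri(w), Sat(-), Sun(-) -> 1 weekdays
Total business days: 40 + 1 = 41

41


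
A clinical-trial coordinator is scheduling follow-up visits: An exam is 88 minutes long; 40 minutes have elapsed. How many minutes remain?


Total budget: 88 minutes
Time used: 40 minutes
Remaining: 88 - 40 = 48 minutes
Percent used: 45.5%
Percent remaining: 54.5%

48


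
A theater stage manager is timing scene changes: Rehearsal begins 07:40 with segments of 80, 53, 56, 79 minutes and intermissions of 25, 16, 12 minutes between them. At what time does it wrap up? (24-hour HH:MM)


Start: 07:40 = 460 min from midnight
  after task 1 (80 min): 09:00
  after break (25 min): 09:25
  after task 2 (53 min): 10:18
  after break (16 min): 10:34
  after task 3 (56 min): 11:30
  after break (12 min): 11:42
  after task 4 (79 min): 13:01
Total elapsed: 321 minutes
End time: 13:01

13:01


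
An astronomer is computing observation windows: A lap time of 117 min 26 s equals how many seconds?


Minutes: 117
Seconds: 26
Convert minutes to seconds: 117 x 60 = 7020
Add remaining seconds: 7020 + 26 = 7046

7046


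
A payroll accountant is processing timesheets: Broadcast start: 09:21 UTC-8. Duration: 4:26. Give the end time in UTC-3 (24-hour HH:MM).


Start: 09:21 in UTC-8
Step 1 - add duration:
  minutes: 21 + 26 = 47
  hours: 9 + 4 + 0 = 13
  end in UTC-8: 13:47
Step 2 - convert UTC-8 -> UTC-3:
  offset difference: -3 - (-8) = 5 hours
  13 + (5) = 18 -> mod 24 = 18
Result: 18:47 in UTC-3

18:47


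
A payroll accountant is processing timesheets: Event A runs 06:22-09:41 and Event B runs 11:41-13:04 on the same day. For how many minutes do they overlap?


Interval A: [382, 581] minutes from midnight
Interval B: [701, 784] minutes from midnight
Overlap start = max(382, 701) = 701
Overlap end = min(581, 784) = 581
End <= start, so the intervals do not overlap: 0 minutes

0


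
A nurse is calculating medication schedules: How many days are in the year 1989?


Year: 1989
Check leap year rules:
Divisible by 4? No
1989 is not a leap year
Days: 365

365


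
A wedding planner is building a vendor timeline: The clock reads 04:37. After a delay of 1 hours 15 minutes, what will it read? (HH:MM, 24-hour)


Start time: 04:37
Adding: 1 hours 15 minutes
Minutes: 37 + 15 = 52
Hours: 4 + 1 + 0 = 5
Result: 05:52

05:52


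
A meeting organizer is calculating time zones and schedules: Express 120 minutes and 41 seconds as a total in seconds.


Minutes: 120
Seconds: 41
Convert minutes to seconds: 120 x 60 = 7200
Add remaining seconds: 7200 + 41 = 7241

7241


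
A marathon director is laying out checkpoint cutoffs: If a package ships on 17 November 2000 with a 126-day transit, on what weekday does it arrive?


Start: 2000-11-17 (Friday)
Step 1 - find target date: add 126 days
  2000-11-17 + 126 days = 2001-03-23
Step 2 - day of week:
  126 mod 7 = 0
  Friday + 0 days -> Friday
Result: Friday (2001-03-23)

Friday


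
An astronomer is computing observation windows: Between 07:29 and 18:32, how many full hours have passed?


Start: 07:29
End: 18:32
Hour difference: 18 - 7 = 11 hours
Minute difference: 32 - 29 = 3 minutes
Total minutes: 663
Complete hours: 663 / 60 = 11 (remainder 3)

11


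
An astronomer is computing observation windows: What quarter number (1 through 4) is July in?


Month: July (month 7)
Q1: January-March (months 1-3)
Q2: April-June (months 4-6)
Q3: July-September (months 7-9)
Q4: October-December (months 10-12)
Month 7 falls in Q3

3


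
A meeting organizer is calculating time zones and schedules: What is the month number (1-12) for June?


Calendar month order:
5. May
6. June <--
7. July
June is month number 6

6


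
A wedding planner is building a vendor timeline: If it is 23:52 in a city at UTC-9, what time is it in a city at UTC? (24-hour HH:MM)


Local time: 23:52 at UTC-9 (offset -9h)
Target zone: UTC (offset 0h)
Difference: 0 - (-9) = 9 hours
Calculation: 23 + (9) = 32
Wraparound: (32) mod 24 = 8
Result: 08:52

08:52


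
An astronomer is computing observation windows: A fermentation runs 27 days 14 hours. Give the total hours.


Days: 27
Extra hours: 14
Hours per day: 24
Days to hours: 27 x 24 = 648
Total: 648 + 14 = 662

662


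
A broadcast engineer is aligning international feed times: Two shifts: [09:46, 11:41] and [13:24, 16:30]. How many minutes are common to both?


Interval A: [586, 701] minutes from midnight
Interval B: [804, 990] minutes from midnight
Overlap start = max(586, 804) = 804
Overlap end = min(701, 990) = 701
End <= start, so the intervals do not overlap: 0 minutes

0


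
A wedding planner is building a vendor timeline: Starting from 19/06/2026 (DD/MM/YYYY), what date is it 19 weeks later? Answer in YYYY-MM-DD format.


Start: 2026-06-19
Weeks to add: 19
Convert to days: 19 x 7 = 133 days
Add 133 days to 2026-06-19
Result: 2026-10-30

2026-10-30


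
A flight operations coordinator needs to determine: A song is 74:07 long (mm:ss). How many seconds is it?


Minutes: 74
Extra seconds: 7
Seconds per minute: 60
Minutes to seconds: 74 x 60 = 4440
Total: 4440 + 7 = 4447

4447


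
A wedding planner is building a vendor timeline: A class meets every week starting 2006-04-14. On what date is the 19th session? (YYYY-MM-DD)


First occurrence: 2006-04-14 (occurrence 1)
Each occurrence is 7 days after the previous.
Occurrence 19 is 18 weeks after the first.
18 weeks = 126 days
2006-04-14 + 126 days = 2006-08-18

2006-08-18


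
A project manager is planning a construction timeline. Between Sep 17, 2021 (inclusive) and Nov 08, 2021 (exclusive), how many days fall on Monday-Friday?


Start: 2021-09-17 (Friday)
End (exclusive): 2021-11-08 (Monday)
Total calendar days: 52
Full weeks: 52 // 7 = 7 -> 35 weekdays
Remaining 3 days starting on Friday:
  Fri(w), Sat(-), Sun(-) -> 1 weekdays
Total business days: 35 + 1 = 36

36


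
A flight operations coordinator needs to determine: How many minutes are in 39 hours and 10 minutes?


Hours: 39
Extra minutes: 10
Minutes per hour: 60
Hours to minutes: 39 x 60 = 2340
Total: 2340 + 10 = 2350

2350


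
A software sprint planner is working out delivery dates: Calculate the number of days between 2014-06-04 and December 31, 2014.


Start: June 04, 2014
End: December 31, 2014
Days left in June: 26
July: 31
August: 31
September: 30
October: 31
... plus remaining months
Sum of remaining months: 184
Total: 26 + 184 = 210

210


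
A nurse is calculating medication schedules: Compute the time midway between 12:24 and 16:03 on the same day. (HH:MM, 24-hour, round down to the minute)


Start time: 12:24 = 744 minutes from midnight
End time: 16:03 = 963 minutes from midnight
Sum: 744 + 963 = 1707
Midpoint: 1707 / 2 = 853 minutes
Convert: 853 / 60 = 14 hours, 13 minutes
Result: 14:13

14:13


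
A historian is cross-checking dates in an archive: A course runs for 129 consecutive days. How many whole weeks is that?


Total days: 129
Days per week: 7
Division: 129 / 7 = 18 remainder 3
Complete weeks: 18
Remaining days: 3

18


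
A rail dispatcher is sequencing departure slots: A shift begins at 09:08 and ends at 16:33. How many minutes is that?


Start time: 09:08 = 548 minutes from midnight
End time: 16:33 = 993 minutes from midnight
Difference: 993 - 548 = 445 minutes
That is 7 hours and 25 minutes

445


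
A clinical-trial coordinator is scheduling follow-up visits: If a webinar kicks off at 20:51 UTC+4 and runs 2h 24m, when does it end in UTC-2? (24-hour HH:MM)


Start: 20:51 in UTC+4
Step 1 - add duration:
  minutes: 51 + 24 = 75 (carry 1h)
  hours: 20 + 2 + 1 = 23
  end in UTC+4: 23:15
Step 2 - convert UTC+4 -> UTC-2:
  offset difference: -2 - (4) = -6 hours
  23 + (-6) = 17 -> mod 24 = 17
Result: 17:15 in UTC-2

17:15


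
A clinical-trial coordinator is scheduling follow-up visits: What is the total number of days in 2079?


Year: 2079
Check leap year rules:
Divisible by 4? No
2079 is not a leap year
Days: 365

365


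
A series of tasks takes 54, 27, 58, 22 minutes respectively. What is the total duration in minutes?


Durations: 54, 27, 58, 22
Running sum: 54
+ 27 = 81
+ 58 = 139
+ 22 = 161
Total duration: 161 minutes
That is 2 hours and 41 minutes

161


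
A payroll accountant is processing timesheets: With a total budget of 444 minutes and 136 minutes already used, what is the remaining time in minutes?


Total budget: 444 minutes
Time used: 136 minutes
Remaining: 444 - 136 = 308 minutes
Percent used: 30.6%
Percent remaining: 69.4%

308


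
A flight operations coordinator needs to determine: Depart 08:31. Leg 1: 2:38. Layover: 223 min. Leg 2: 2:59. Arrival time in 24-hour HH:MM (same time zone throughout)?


Depart: 08:31
Leg 1: +158 min -> 11:09
Layover: +223 min -> 14:52
Leg 2: +179 min -> 17:51
Total travel: 560 minutes = 9h 20m
Arrival: 17:51

17:51


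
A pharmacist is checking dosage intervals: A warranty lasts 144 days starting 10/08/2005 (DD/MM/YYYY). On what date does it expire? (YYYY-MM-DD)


Start: 2005-08-10
Adding 144 days
Days remaining in August: 21
After August: 123 days still to add
September 2005: 30 days, 93 remaining
October 2005: 31 days, 62 remaining
November 2005: 30 days, 32 remaining
December 2005: 31 days, 1 remaining
Result: 2006-01-01

2006-01-01


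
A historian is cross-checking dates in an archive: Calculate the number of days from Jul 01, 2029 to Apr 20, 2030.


Start date: 2029-07-01
End date: 2030-04-20
Jul 2029: +31 days
Aug 2029: +31 days
Sep 2029: +30 days
... (7 more months)
Total: 293 days

293


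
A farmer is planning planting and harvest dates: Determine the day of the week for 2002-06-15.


Date: 2002-06-15
January 1, 2002 is a Tuesday
Day of year: 166
Offset from Jan 1: 165 days
165 mod 7 = 4
Result: Saturday

Saturday


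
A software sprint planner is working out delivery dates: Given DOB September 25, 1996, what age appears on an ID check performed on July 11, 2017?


Birth: 1996-09-25
Reference: 2017-07-11
Year difference: 2017 - 1996 = 21
Has birthday (09-25) occurred by 07-11? No
Birthday not yet reached this year -> subtract 1
Age in full years: 20

20


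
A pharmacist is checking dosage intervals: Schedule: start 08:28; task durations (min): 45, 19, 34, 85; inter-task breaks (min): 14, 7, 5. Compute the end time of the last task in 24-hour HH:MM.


Start: 08:28 = 508 min from midnight
  after task 1 (45 min): 09:13
  after break (14 min): 09:27
  after task 2 (19 min): 09:46
  after break (7 min): 09:53
  after task 3 (34 min): 10:27
  after break (5 min): 10:32
  after task 4 (85 min): 11:57
Total elapsed: 209 minutes
End time: 11:57

11:57


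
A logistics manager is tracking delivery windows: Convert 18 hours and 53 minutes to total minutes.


Hours: 18
Minutes: 53
Convert hours to minutes: 18 x 60 = 1080
Add remaining minutes: 1080 + 53 = 1133

1133


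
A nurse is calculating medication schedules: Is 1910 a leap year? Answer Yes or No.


Year: 1910
Divisible by 4? 1910 / 4 = 477.5 -> No
Not divisible by 4, so NOT a leap year

No


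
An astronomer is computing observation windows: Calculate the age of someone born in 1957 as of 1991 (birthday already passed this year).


Birth year: 1957
Current year: 1991
Age = current year - birth year
Age = 1991 - 1957 = 34

34


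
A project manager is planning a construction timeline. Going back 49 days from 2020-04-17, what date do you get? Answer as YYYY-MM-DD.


Start: 2020-04-17
Subtracting 49 days
Days already passed in April: 17
After going back through April: 32 more days to subtract
March 2020: 31 days, 1 remaining
February 2020 has 29 days, need 1
Result: 2020-02-28

2020-02-28


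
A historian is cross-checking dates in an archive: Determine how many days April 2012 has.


Month: April
Year: 2012
April is a 30-day month
Total: 30 days

30


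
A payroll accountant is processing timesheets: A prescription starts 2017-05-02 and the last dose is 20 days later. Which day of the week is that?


Start: 2017-05-02 (Tuesday)
Step 1 - find target date: add 20 days
  2017-05-02 + 20 days = 2017-05-22
Step 2 - day of week:
  20 mod 7 = 6
  Tuesday + 6 days -> Monday
Result: Monday (2017-05-22)

Monday


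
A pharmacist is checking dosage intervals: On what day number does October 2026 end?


Month: October
Year: 2026
October is a 31-day month
Total: 31 days

31


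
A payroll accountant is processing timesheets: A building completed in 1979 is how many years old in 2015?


Birth year: 1979
Current year: 2015
Age = current year - birth year
Age = 2015 - 1979 = 36

36


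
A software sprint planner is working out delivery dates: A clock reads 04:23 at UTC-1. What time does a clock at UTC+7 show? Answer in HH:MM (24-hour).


Local time: 04:23 at UTC-1 (offset -1h)
Target zone: UTC+7 (offset 7h)
Difference: 7 - (-1) = 8 hours
Calculation: 4 + (8) = 12
Result: 12:23

12:23


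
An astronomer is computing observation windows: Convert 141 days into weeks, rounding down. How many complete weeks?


Total days: 141
Days per week: 7
Division: 141 / 7 = 20 remainder 1
Complete weeks: 20
Remaining days: 1

20


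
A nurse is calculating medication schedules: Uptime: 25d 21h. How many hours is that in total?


Days: 25
Extra hours: 21
Hours per day: 24
Days to hours: 25 x 24 = 600
Total: 600 + 21 = 621

621


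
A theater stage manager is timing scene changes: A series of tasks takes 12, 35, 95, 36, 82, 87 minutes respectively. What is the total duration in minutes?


Durations: 12, 35, 95, 36, 82, 87
Running sum: 12
+ 35 = 47
+ 95 = 142
+ 36 = 178
+ 82 = 260
+ 87 = 347
Total duration: 347 minutes
That is 5 hours and 47 minutes

347
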